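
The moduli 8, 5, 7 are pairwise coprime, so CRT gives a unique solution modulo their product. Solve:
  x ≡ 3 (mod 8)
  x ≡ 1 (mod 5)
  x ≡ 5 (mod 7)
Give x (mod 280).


Moduli 8, 5, 7 are pairwise coprime; by CRT there is a unique solution modulo M = 8 · 5 · 7 = 280.
Solve pairwise, accumulating the modulus:
  Start with x ≡ 3 (mod 8).
  Combine with x ≡ 1 (mod 5): since gcd(8, 5) = 1, we get a unique residue mod 40.
    Write x = 3 + 8·t and substitute into x ≡ 1 (mod 5): 8·t ≡ 1 − 3 = -2 (mod 5).
    Reduce coefficients mod 5: 3·t ≡ 3 (mod 5).
    The inverse of 3 mod 5 is 2 (since 3·2 = 6 = 1·5 + 1), so t ≡ 2·3 = 6 ≡ 1 (mod 5).
    Then x = 3 + 8·1 = 11, valid modulo lcm(8, 5) = 40: x ≡ 11 (mod 40).
  Combine with x ≡ 5 (mod 7): since gcd(40, 7) = 1, we get a unique residue mod 280.
    Write x = 11 + 40·t and substitute into x ≡ 5 (mod 7): 40·t ≡ 5 − 11 = -6 (mod 7).
    Reduce coefficients mod 7: 5·t ≡ 1 (mod 7).
    The inverse of 5 mod 7 is 3 (since 5·3 = 15 = 2·7 + 1), so t ≡ 3·1 = 3 ≡ 3 (mod 7).
    Then x = 11 + 40·3 = 131, valid modulo lcm(40, 7) = 280: x ≡ 131 (mod 280).
Verify: 131 mod 8 = 3 ✓, 131 mod 5 = 1 ✓, 131 mod 7 = 5 ✓.

x ≡ 131 (mod 280).


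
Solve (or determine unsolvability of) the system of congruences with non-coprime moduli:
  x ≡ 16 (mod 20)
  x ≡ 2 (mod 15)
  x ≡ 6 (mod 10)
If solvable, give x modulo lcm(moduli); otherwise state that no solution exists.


Moduli 20, 15, 10 are not pairwise coprime, so CRT works modulo lcm(m_i) when all pairwise compatibility conditions hold.
Pairwise compatibility: gcd(m_i, m_j) must divide a_i - a_j for every pair.
Merge one congruence at a time:
  Start: x ≡ 16 (mod 20).
  Combine with x ≡ 2 (mod 15): gcd(20, 15) = 5, and 2 - 16 = -14 is NOT divisible by 5.
    ⇒ system is inconsistent (no integer solution).

No solution (the system is inconsistent).


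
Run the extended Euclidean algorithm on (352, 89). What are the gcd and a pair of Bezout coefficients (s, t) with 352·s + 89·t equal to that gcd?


Euclidean algorithm on (352, 89) — divide until remainder is 0:
  352 = 3 · 89 + 85
  89 = 1 · 85 + 4
  85 = 21 · 4 + 1
  4 = 4 · 1 + 0
gcd(352, 89) = 1.
Track Bezout coefficients alongside the remainders: start with r₀ = 352 = a·1 + b·0 (s = 1, t = 0) and r₁ = 89 = a·0 + b·1 (s = 0, t = 1); each new remainder r_{k+1} = r_{k-1} − q_k·r_k inherits s_{k+1} = s_{k-1} − q_k·s_k, t_{k+1} = t_{k-1} − q_k·t_k, so r_k = a·s_k + b·t_k at every step:
  q = 3: r = 85, s = 1 − 3·0 = 1, t = 0 − 3·1 = -3  (check: 352·1 + 89·(-3) = 85)
  q = 1: r = 4, s = 0 − 1·1 = -1, t = 1 − 1·(-3) = 4  (check: 352·(-1) + 89·4 = 4)
  q = 21: r = 1, s = 1 − 21·(-1) = 22, t = -3 − 21·4 = -87  (check: 352·22 + 89·(-87) = 1)
The row with r = 1 (the gcd) gives the Bezout coefficients s = 22, t = -87.
Result: 352 · (22) + 89 · (-87) = 1.

gcd(352, 89) = 1; s = 22, t = -87 (check: 352·22 + 89·(-87) = 1).


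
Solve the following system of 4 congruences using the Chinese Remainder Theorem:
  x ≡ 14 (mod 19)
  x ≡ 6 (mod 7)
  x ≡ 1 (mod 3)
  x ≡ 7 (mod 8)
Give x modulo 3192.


Product of moduli M = 19 · 7 · 3 · 8 = 3192.
Merge one congruence at a time:
  Start: x ≡ 14 (mod 19).
  Combine with x ≡ 6 (mod 7); new modulus lcm = 133.
    Write x = 14 + 19·t and substitute into x ≡ 6 (mod 7): 19·t ≡ 6 − 14 = -8 (mod 7).
    Reduce coefficients mod 7: 5·t ≡ 6 (mod 7).
    The inverse of 5 mod 7 is 3 (since 5·3 = 15 = 2·7 + 1), so t ≡ 3·6 = 18 ≡ 4 (mod 7).
    Then x = 14 + 19·4 = 90, valid modulo lcm(19, 7) = 133: x ≡ 90 (mod 133).
  Combine with x ≡ 1 (mod 3); new modulus lcm = 399.
    Write x = 90 + 133·t and substitute into x ≡ 1 (mod 3): 133·t ≡ 1 − 90 = -89 (mod 3).
    Reduce coefficients mod 3: 1·t ≡ 1 (mod 3).
    So t ≡ 1 (mod 3).
    Then x = 90 + 133·1 = 223, valid modulo lcm(133, 3) = 399: x ≡ 223 (mod 399).
  Combine with x ≡ 7 (mod 8); new modulus lcm = 3192.
    Write x = 223 + 399·t and substitute into x ≡ 7 (mod 8): 399·t ≡ 7 − 223 = -216 (mod 8).
    Reduce coefficients mod 8: 7·t ≡ 0 (mod 8).
    The inverse of 7 mod 8 is 7 (since 7·7 = 49 = 6·8 + 1), so t ≡ 7·0 = 0 ≡ 0 (mod 8).
    Then x = 223 + 399·0 = 223, valid modulo lcm(399, 8) = 3192: x ≡ 223 (mod 3192).
Verify against each original: 223 mod 19 = 14, 223 mod 7 = 6, 223 mod 3 = 1, 223 mod 8 = 7.

x ≡ 223 (mod 3192).


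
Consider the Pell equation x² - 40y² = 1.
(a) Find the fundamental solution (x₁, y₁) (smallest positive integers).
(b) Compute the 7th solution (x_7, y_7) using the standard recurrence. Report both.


Step 1: Find the fundamental solution (x₁, y₁) of x² - 40y² = 1.
  Expand √40 as a continued fraction. a₀ = ⌊√40⌋ = 6; iterate m_{k+1} = d_k·a_k − m_k, d_{k+1} = (40 − m_{k+1}²)/d_k, a_{k+1} = ⌊(a₀ + m_{k+1})/d_{k+1}⌋ (starting m₀ = 0, d₀ = 1), with convergents p_k = a_k·p_{k-1} + p_{k-2}, q_k = a_k·q_{k-1} + q_{k-2} (p₋₁ = 1, q₋₁ = 0):
  k = 0: a₀ = 6; p₀/q₀ = 6/1; p₀² − 40·q₀² = 36 − 40 = -4.
  k = 1: m = 6, d = 4, a = ⌊(6 + 6)/4⌋ = 3; p/q = (3·6 + 1)/(3·1 + 0) = 19/3; p² − 40·q² = 361 − 360 = 1.
  The first convergent with p² − 40·q² = 1 gives the fundamental solution (x₁, y₁) = (19, 3).
Step 2: Apply the recurrence (x_{n+1}, y_{n+1}) = (x₁x_n + 40y₁y_n, x₁y_n + y₁x_n) repeatedly.
  From (x_1, y_1) = (19, 3): x_2 = 19·19 + 40·3·3 = 721; y_2 = 19·3 + 3·19 = 114.
  From (x_2, y_2) = (721, 114): x_3 = 19·721 + 40·3·114 = 27379; y_3 = 19·114 + 3·721 = 4329.
  From (x_3, y_3) = (27379, 4329): x_4 = 19·27379 + 40·3·4329 = 1039681; y_4 = 19·4329 + 3·27379 = 164388.
  From (x_4, y_4) = (1039681, 164388): x_5 = 19·1039681 + 40·3·164388 = 39480499; y_5 = 19·164388 + 3·1039681 = 6242415.
  From (x_5, y_5) = (39480499, 6242415): x_6 = 19·39480499 + 40·3·6242415 = 1499219281; y_6 = 19·6242415 + 3·39480499 = 237047382.
  From (x_6, y_6) = (1499219281, 237047382): x_7 = 19·1499219281 + 40·3·237047382 = 56930852179; y_7 = 19·237047382 + 3·1499219281 = 9001558101.
Step 3: Verify x_7² - 40·y_7² = 3241121929827149048041 - 3241121929827149048040 = 1 (should be 1). ✓

(x_1, y_1) = (19, 3); (x_7, y_7) = (56930852179, 9001558101).


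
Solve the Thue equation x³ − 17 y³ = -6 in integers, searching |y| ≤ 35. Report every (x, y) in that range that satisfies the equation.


The equation is x³ - 17y³ = -6. For fixed y, x³ = 17·y³ − 6, so a solution requires the RHS to be a perfect cube.
Strategy: iterate y from -35 to 35, compute RHS = 17·y³ − 6, and check whether it is a (positive or negative) perfect cube.
Check small values of y:
  y = 0: RHS = -6 is not a perfect cube.
  y = 1: RHS = 11 is not a perfect cube.
  y = -1: RHS = -23 is not a perfect cube.
  y = 2: RHS = 130 is not a perfect cube.
  y = -2: RHS = -142 is not a perfect cube.
  y = 3: RHS = 453 is not a perfect cube.
  y = -3: RHS = -465 is not a perfect cube.
Continuing the search up to |y| = 35 finds no solutions either.
No (x, y) in the scanned range satisfies the equation.

No integer solutions with |y| ≤ 35.


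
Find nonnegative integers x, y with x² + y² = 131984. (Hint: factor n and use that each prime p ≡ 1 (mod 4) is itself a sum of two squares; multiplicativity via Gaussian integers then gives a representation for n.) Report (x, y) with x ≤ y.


Step 1: Factor n = 131984 = 2^4 · 73 · 113.
Step 2: Check the mod-4 condition on each prime factor: 2 = 2 (special); 73 ≡ 1 (mod 4), exponent 1; 113 ≡ 1 (mod 4), exponent 1.
All primes ≡ 3 (mod 4) appear to even exponent (or don't appear), so by the two-squares theorem n IS expressible as a sum of two squares.
Step 3: Build a representation. Group n = k² · m with k = 4 and m = 73 · 113 = 8249 (a product of primes ≡ 1 (mod 4)); a representation of m scales to one of n via (k·x)² + (k·y)² = k²(x² + y²). Each prime p ≡ 1 (mod 4) is itself a sum of two squares; find a² by testing p − a² for a perfect square:
  73: 73 − 1² = 72, 73 − 2² = 69, 73 − 3² = 64 = 8² ⇒ 73 = 3² + 8².
  113: 113 − 1² = 112, 113 − 2² = 109, 113 − 3² = 104, 113 − 4² = 97, 113 − 5² = 88, 113 − 6² = 77, 113 − 7² = 64 = 8² ⇒ 113 = 7² + 8².
  Combine using the Brahmagupta–Fibonacci identity (a² + b²)(c² + d²) = (ac − bd)² + (ad + bc)² = (ac + bd)² + (ad − bc)²:
  73 · 113 = 8249: from (3² + 8²)(7² + 8²), take (3·7 − 8·8, 3·8 + 8·7) = (21 − 64, 24 + 56) = (-43, 80); dropping signs (only squares matter) gives (43, 80); check 43² + 80² = 1849 + 6400 = 8249 ✓.
  Scale by k = 4: (4·43, 4·80) = (172, 320).
Step 4: Order so x ≤ y and verify: 172² + 320² = 29584 + 102400 = 131984 = n. ✓

n = 131984 = 172² + 320² (one valid representation with x ≤ y).


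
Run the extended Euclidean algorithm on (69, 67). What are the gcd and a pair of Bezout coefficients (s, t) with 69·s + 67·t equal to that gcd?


Euclidean algorithm on (69, 67) — divide until remainder is 0:
  69 = 1 · 67 + 2
  67 = 33 · 2 + 1
  2 = 2 · 1 + 0
gcd(69, 67) = 1.
Track Bezout coefficients alongside the remainders: start with r₀ = 69 = a·1 + b·0 (s = 1, t = 0) and r₁ = 67 = a·0 + b·1 (s = 0, t = 1); each new remainder r_{k+1} = r_{k-1} − q_k·r_k inherits s_{k+1} = s_{k-1} − q_k·s_k, t_{k+1} = t_{k-1} − q_k·t_k, so r_k = a·s_k + b·t_k at every step:
  q = 1: r = 2, s = 1 − 1·0 = 1, t = 0 − 1·1 = -1  (check: 69·1 + 67·(-1) = 2)
  q = 33: r = 1, s = 0 − 33·1 = -33, t = 1 − 33·(-1) = 34  (check: 69·(-33) + 67·34 = 1)
The row with r = 1 (the gcd) gives the Bezout coefficients s = -33, t = 34.
Result: 69 · (-33) + 67 · (34) = 1.

gcd(69, 67) = 1; s = -33, t = 34 (check: 69·(-33) + 67·34 = 1).


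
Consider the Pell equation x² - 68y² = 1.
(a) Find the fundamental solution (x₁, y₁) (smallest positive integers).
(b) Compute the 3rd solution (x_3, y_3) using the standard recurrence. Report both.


Step 1: Find the fundamental solution (x₁, y₁) of x² - 68y² = 1.
  Expand √68 as a continued fraction. a₀ = ⌊√68⌋ = 8; iterate m_{k+1} = d_k·a_k − m_k, d_{k+1} = (68 − m_{k+1}²)/d_k, a_{k+1} = ⌊(a₀ + m_{k+1})/d_{k+1}⌋ (starting m₀ = 0, d₀ = 1), with convergents p_k = a_k·p_{k-1} + p_{k-2}, q_k = a_k·q_{k-1} + q_{k-2} (p₋₁ = 1, q₋₁ = 0):
  k = 0: a₀ = 8; p₀/q₀ = 8/1; p₀² − 68·q₀² = 64 − 68 = -4.
  k = 1: m = 8, d = 4, a = ⌊(8 + 8)/4⌋ = 4; p/q = (4·8 + 1)/(4·1 + 0) = 33/4; p² − 68·q² = 1089 − 1088 = 1.
  The first convergent with p² − 68·q² = 1 gives the fundamental solution (x₁, y₁) = (33, 4).
Step 2: Apply the recurrence (x_{n+1}, y_{n+1}) = (x₁x_n + 68y₁y_n, x₁y_n + y₁x_n) repeatedly.
  From (x_1, y_1) = (33, 4): x_2 = 33·33 + 68·4·4 = 2177; y_2 = 33·4 + 4·33 = 264.
  From (x_2, y_2) = (2177, 264): x_3 = 33·2177 + 68·4·264 = 143649; y_3 = 33·264 + 4·2177 = 17420.
Step 3: Verify x_3² - 68·y_3² = 20635035201 - 20635035200 = 1 (should be 1). ✓

(x_1, y_1) = (33, 4); (x_3, y_3) = (143649, 17420).


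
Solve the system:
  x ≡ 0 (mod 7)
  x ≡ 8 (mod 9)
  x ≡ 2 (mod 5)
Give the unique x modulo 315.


Moduli 7, 9, 5 are pairwise coprime; by CRT there is a unique solution modulo M = 7 · 9 · 5 = 315.
Solve pairwise, accumulating the modulus:
  Start with x ≡ 0 (mod 7).
  Combine with x ≡ 8 (mod 9): since gcd(7, 9) = 1, we get a unique residue mod 63.
    Write x = 0 + 7·t and substitute into x ≡ 8 (mod 9): 7·t ≡ 8 − 0 = 8 (mod 9).
    The inverse of 7 mod 9 is 4 (since 7·4 = 28 = 3·9 + 1), so t ≡ 4·8 = 32 ≡ 5 (mod 9).
    Then x = 0 + 7·5 = 35, valid modulo lcm(7, 9) = 63: x ≡ 35 (mod 63).
  Combine with x ≡ 2 (mod 5): since gcd(63, 5) = 1, we get a unique residue mod 315.
    Write x = 35 + 63·t and substitute into x ≡ 2 (mod 5): 63·t ≡ 2 − 35 = -33 (mod 5).
    Reduce coefficients mod 5: 3·t ≡ 2 (mod 5).
    The inverse of 3 mod 5 is 2 (since 3·2 = 6 = 1·5 + 1), so t ≡ 2·2 = 4 ≡ 4 (mod 5).
    Then x = 35 + 63·4 = 287, valid modulo lcm(63, 5) = 315: x ≡ 287 (mod 315).
Verify: 287 mod 7 = 0 ✓, 287 mod 9 = 8 ✓, 287 mod 5 = 2 ✓.

x ≡ 287 (mod 315).


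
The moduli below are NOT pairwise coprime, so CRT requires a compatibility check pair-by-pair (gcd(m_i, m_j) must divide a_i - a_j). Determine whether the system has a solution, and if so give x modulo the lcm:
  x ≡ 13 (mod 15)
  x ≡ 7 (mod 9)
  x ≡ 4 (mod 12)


Moduli 15, 9, 12 are not pairwise coprime, so CRT works modulo lcm(m_i) when all pairwise compatibility conditions hold.
Pairwise compatibility: gcd(m_i, m_j) must divide a_i - a_j for every pair.
Merge one congruence at a time:
  Start: x ≡ 13 (mod 15).
  Combine with x ≡ 7 (mod 9): gcd(15, 9) = 3; 7 - 13 = -6, which IS divisible by 3, so compatible.
    Write x = 13 + 15·t and substitute into x ≡ 7 (mod 9): 15·t ≡ 7 − 13 = -6 (mod 9).
    Divide the congruence (and modulus) by g = 3: 5·t ≡ -2 (mod 3).
    Reduce coefficients mod 3: 2·t ≡ 1 (mod 3).
    The inverse of 2 mod 3 is 2 (since 2·2 = 4 = 1·3 + 1), so t ≡ 2·1 = 2 ≡ 2 (mod 3).
    Then x = 13 + 15·2 = 43, valid modulo lcm(15, 9) = 45: x ≡ 43 (mod 45).
  Combine with x ≡ 4 (mod 12): gcd(45, 12) = 3; 4 - 43 = -39, which IS divisible by 3, so compatible.
    Write x = 43 + 45·t and substitute into x ≡ 4 (mod 12): 45·t ≡ 4 − 43 = -39 (mod 12).
    Divide the congruence (and modulus) by g = 3: 15·t ≡ -13 (mod 4).
    Reduce coefficients mod 4: 3·t ≡ 3 (mod 4).
    The inverse of 3 mod 4 is 3 (since 3·3 = 9 = 2·4 + 1), so t ≡ 3·3 = 9 ≡ 1 (mod 4).
    Then x = 43 + 45·1 = 88, valid modulo lcm(45, 12) = 180: x ≡ 88 (mod 180).
Verify: 88 mod 15 = 13, 88 mod 9 = 7, 88 mod 12 = 4.

x ≡ 88 (mod 180).


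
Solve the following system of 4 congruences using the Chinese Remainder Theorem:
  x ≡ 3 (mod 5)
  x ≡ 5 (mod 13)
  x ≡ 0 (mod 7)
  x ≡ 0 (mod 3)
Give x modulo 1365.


Product of moduli M = 5 · 13 · 7 · 3 = 1365.
Merge one congruence at a time:
  Start: x ≡ 3 (mod 5).
  Combine with x ≡ 5 (mod 13); new modulus lcm = 65.
    Write x = 3 + 5·t and substitute into x ≡ 5 (mod 13): 5·t ≡ 5 − 3 = 2 (mod 13).
    The inverse of 5 mod 13 is 8 (since 5·8 = 40 = 3·13 + 1), so t ≡ 8·2 = 16 ≡ 3 (mod 13).
    Then x = 3 + 5·3 = 18, valid modulo lcm(5, 13) = 65: x ≡ 18 (mod 65).
  Combine with x ≡ 0 (mod 7); new modulus lcm = 455.
    Write x = 18 + 65·t and substitute into x ≡ 0 (mod 7): 65·t ≡ 0 − 18 = -18 (mod 7).
    Reduce coefficients mod 7: 2·t ≡ 3 (mod 7).
    The inverse of 2 mod 7 is 4 (since 2·4 = 8 = 1·7 + 1), so t ≡ 4·3 = 12 ≡ 5 (mod 7).
    Then x = 18 + 65·5 = 343, valid modulo lcm(65, 7) = 455: x ≡ 343 (mod 455).
  Combine with x ≡ 0 (mod 3); new modulus lcm = 1365.
    Write x = 343 + 455·t and substitute into x ≡ 0 (mod 3): 455·t ≡ 0 − 343 = -343 (mod 3).
    Reduce coefficients mod 3: 2·t ≡ 2 (mod 3).
    The inverse of 2 mod 3 is 2 (since 2·2 = 4 = 1·3 + 1), so t ≡ 2·2 = 4 ≡ 1 (mod 3).
    Then x = 343 + 455·1 = 798, valid modulo lcm(455, 3) = 1365: x ≡ 798 (mod 1365).
Verify against each original: 798 mod 5 = 3, 798 mod 13 = 5, 798 mod 7 = 0, 798 mod 3 = 0.

x ≡ 798 (mod 1365).


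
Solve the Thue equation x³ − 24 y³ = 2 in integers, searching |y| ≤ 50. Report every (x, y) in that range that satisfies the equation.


The equation is x³ - 24y³ = 2. For fixed y, x³ = 24·y³ + 2, so a solution requires the RHS to be a perfect cube.
Strategy: iterate y from -50 to 50, compute RHS = 24·y³ + 2, and check whether it is a (positive or negative) perfect cube.
Check small values of y:
  y = 0: RHS = 2 is not a perfect cube.
  y = 1: RHS = 26 is not a perfect cube.
  y = -1: RHS = -22 is not a perfect cube.
  y = 2: RHS = 194 is not a perfect cube.
  y = -2: RHS = -190 is not a perfect cube.
  y = 3: RHS = 650 is not a perfect cube.
  y = -3: RHS = -646 is not a perfect cube.
Continuing the search up to |y| = 50 finds no solutions either.
No (x, y) in the scanned range satisfies the equation.

No integer solutions with |y| ≤ 50.


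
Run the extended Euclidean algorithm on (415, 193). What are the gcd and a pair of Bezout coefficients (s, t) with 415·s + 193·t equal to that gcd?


Euclidean algorithm on (415, 193) — divide until remainder is 0:
  415 = 2 · 193 + 29
  193 = 6 · 29 + 19
  29 = 1 · 19 + 10
  19 = 1 · 10 + 9
  10 = 1 · 9 + 1
  9 = 9 · 1 + 0
gcd(415, 193) = 1.
Track Bezout coefficients alongside the remainders: start with r₀ = 415 = a·1 + b·0 (s = 1, t = 0) and r₁ = 193 = a·0 + b·1 (s = 0, t = 1); each new remainder r_{k+1} = r_{k-1} − q_k·r_k inherits s_{k+1} = s_{k-1} − q_k·s_k, t_{k+1} = t_{k-1} − q_k·t_k, so r_k = a·s_k + b·t_k at every step:
  q = 2: r = 29, s = 1 − 2·0 = 1, t = 0 − 2·1 = -2  (check: 415·1 + 193·(-2) = 29)
  q = 6: r = 19, s = 0 − 6·1 = -6, t = 1 − 6·(-2) = 13  (check: 415·(-6) + 193·13 = 19)
  q = 1: r = 10, s = 1 − 1·(-6) = 7, t = -2 − 1·13 = -15  (check: 415·7 + 193·(-15) = 10)
  q = 1: r = 9, s = -6 − 1·7 = -13, t = 13 − 1·(-15) = 28  (check: 415·(-13) + 193·28 = 9)
  q = 1: r = 1, s = 7 − 1·(-13) = 20, t = -15 − 1·28 = -43  (check: 415·20 + 193·(-43) = 1)
The row with r = 1 (the gcd) gives the Bezout coefficients s = 20, t = -43.
Result: 415 · (20) + 193 · (-43) = 1.

gcd(415, 193) = 1; s = 20, t = -43 (check: 415·20 + 193·(-43) = 1).


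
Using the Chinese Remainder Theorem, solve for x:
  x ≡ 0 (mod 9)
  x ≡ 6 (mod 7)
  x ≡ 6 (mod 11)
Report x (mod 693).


Moduli 9, 7, 11 are pairwise coprime; by CRT there is a unique solution modulo M = 9 · 7 · 11 = 693.
Solve pairwise, accumulating the modulus:
  Start with x ≡ 0 (mod 9).
  Combine with x ≡ 6 (mod 7): since gcd(9, 7) = 1, we get a unique residue mod 63.
    Write x = 0 + 9·t and substitute into x ≡ 6 (mod 7): 9·t ≡ 6 − 0 = 6 (mod 7).
    Reduce coefficients mod 7: 2·t ≡ 6 (mod 7).
    The inverse of 2 mod 7 is 4 (since 2·4 = 8 = 1·7 + 1), so t ≡ 4·6 = 24 ≡ 3 (mod 7).
    Then x = 0 + 9·3 = 27, valid modulo lcm(9, 7) = 63: x ≡ 27 (mod 63).
  Combine with x ≡ 6 (mod 11): since gcd(63, 11) = 1, we get a unique residue mod 693.
    Write x = 27 + 63·t and substitute into x ≡ 6 (mod 11): 63·t ≡ 6 − 27 = -21 (mod 11).
    Reduce coefficients mod 11: 8·t ≡ 1 (mod 11).
    The inverse of 8 mod 11 is 7 (since 8·7 = 56 = 5·11 + 1), so t ≡ 7·1 = 7 ≡ 7 (mod 11).
    Then x = 27 + 63·7 = 468, valid modulo lcm(63, 11) = 693: x ≡ 468 (mod 693).
Verify: 468 mod 9 = 0 ✓, 468 mod 7 = 6 ✓, 468 mod 11 = 6 ✓.

x ≡ 468 (mod 693).


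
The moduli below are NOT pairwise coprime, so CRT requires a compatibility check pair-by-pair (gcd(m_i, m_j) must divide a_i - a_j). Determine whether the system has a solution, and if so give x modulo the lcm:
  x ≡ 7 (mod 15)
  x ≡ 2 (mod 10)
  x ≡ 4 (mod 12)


Moduli 15, 10, 12 are not pairwise coprime, so CRT works modulo lcm(m_i) when all pairwise compatibility conditions hold.
Pairwise compatibility: gcd(m_i, m_j) must divide a_i - a_j for every pair.
Merge one congruence at a time:
  Start: x ≡ 7 (mod 15).
  Combine with x ≡ 2 (mod 10): gcd(15, 10) = 5; 2 - 7 = -5, which IS divisible by 5, so compatible.
    Write x = 7 + 15·t and substitute into x ≡ 2 (mod 10): 15·t ≡ 2 − 7 = -5 (mod 10).
    Divide the congruence (and modulus) by g = 5: 3·t ≡ -1 (mod 2).
    Reduce coefficients mod 2: 1·t ≡ 1 (mod 2).
    So t ≡ 1 (mod 2).
    Then x = 7 + 15·1 = 22, valid modulo lcm(15, 10) = 30: x ≡ 22 (mod 30).
  Combine with x ≡ 4 (mod 12): gcd(30, 12) = 6; 4 - 22 = -18, which IS divisible by 6, so compatible.
    Write x = 22 + 30·t and substitute into x ≡ 4 (mod 12): 30·t ≡ 4 − 22 = -18 (mod 12).
    Divide the congruence (and modulus) by g = 6: 5·t ≡ -3 (mod 2).
    Reduce coefficients mod 2: 1·t ≡ 1 (mod 2).
    So t ≡ 1 (mod 2).
    Then x = 22 + 30·1 = 52, valid modulo lcm(30, 12) = 60: x ≡ 52 (mod 60).
Verify: 52 mod 15 = 7, 52 mod 10 = 2, 52 mod 12 = 4.

x ≡ 52 (mod 60).


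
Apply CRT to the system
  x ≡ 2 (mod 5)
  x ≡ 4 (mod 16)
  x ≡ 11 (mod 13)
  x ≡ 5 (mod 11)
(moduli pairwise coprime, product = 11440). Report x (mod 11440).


Product of moduli M = 5 · 16 · 13 · 11 = 11440.
Merge one congruence at a time:
  Start: x ≡ 2 (mod 5).
  Combine with x ≡ 4 (mod 16); new modulus lcm = 80.
    Write x = 2 + 5·t and substitute into x ≡ 4 (mod 16): 5·t ≡ 4 − 2 = 2 (mod 16).
    The inverse of 5 mod 16 is 13 (since 5·13 = 65 = 4·16 + 1), so t ≡ 13·2 = 26 ≡ 10 (mod 16).
    Then x = 2 + 5·10 = 52, valid modulo lcm(5, 16) = 80: x ≡ 52 (mod 80).
  Combine with x ≡ 11 (mod 13); new modulus lcm = 1040.
    Write x = 52 + 80·t and substitute into x ≡ 11 (mod 13): 80·t ≡ 11 − 52 = -41 (mod 13).
    Reduce coefficients mod 13: 2·t ≡ 11 (mod 13).
    The inverse of 2 mod 13 is 7 (since 2·7 = 14 = 1·13 + 1), so t ≡ 7·11 = 77 ≡ 12 (mod 13).
    Then x = 52 + 80·12 = 1012, valid modulo lcm(80, 13) = 1040: x ≡ 1012 (mod 1040).
  Combine with x ≡ 5 (mod 11); new modulus lcm = 11440.
    Write x = 1012 + 1040·t and substitute into x ≡ 5 (mod 11): 1040·t ≡ 5 − 1012 = -1007 (mod 11).
    Reduce coefficients mod 11: 6·t ≡ 5 (mod 11).
    The inverse of 6 mod 11 is 2 (since 6·2 = 12 = 1·11 + 1), so t ≡ 2·5 = 10 ≡ 10 (mod 11).
    Then x = 1012 + 1040·10 = 11412, valid modulo lcm(1040, 11) = 11440: x ≡ 11412 (mod 11440).
Verify against each original: 11412 mod 5 = 2, 11412 mod 16 = 4, 11412 mod 13 = 11, 11412 mod 11 = 5.

x ≡ 11412 (mod 11440).


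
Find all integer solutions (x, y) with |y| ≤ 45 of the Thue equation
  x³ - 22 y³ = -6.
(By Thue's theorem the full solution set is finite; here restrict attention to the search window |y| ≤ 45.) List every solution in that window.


The equation is x³ - 22y³ = -6. For fixed y, x³ = 22·y³ − 6, so a solution requires the RHS to be a perfect cube.
Strategy: iterate y from -45 to 45, compute RHS = 22·y³ − 6, and check whether it is a (positive or negative) perfect cube.
Check small values of y:
  y = 0: RHS = -6 is not a perfect cube.
  y = 1: RHS = 16 is not a perfect cube.
  y = -1: RHS = -28 is not a perfect cube.
  y = 2: RHS = 170 is not a perfect cube.
  y = -2: RHS = -182 is not a perfect cube.
  y = 3: RHS = 588 is not a perfect cube.
  y = -3: RHS = -600 is not a perfect cube.
Continuing, at y = 5: RHS = 2744 = (14)³ ⇒ x = 14 works.
Searching the remaining y in |y| ≤ 45 finds no further solutions.
Collected solutions: (14, 5).

Solutions (with |y| ≤ 45): (14, 5).


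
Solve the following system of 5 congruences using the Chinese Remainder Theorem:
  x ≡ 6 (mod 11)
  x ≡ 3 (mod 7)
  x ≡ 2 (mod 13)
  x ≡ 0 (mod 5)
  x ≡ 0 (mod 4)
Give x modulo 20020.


Product of moduli M = 11 · 7 · 13 · 5 · 4 = 20020.
Merge one congruence at a time:
  Start: x ≡ 6 (mod 11).
  Combine with x ≡ 3 (mod 7); new modulus lcm = 77.
    Write x = 6 + 11·t and substitute into x ≡ 3 (mod 7): 11·t ≡ 3 − 6 = -3 (mod 7).
    Reduce coefficients mod 7: 4·t ≡ 4 (mod 7).
    The inverse of 4 mod 7 is 2 (since 4·2 = 8 = 1·7 + 1), so t ≡ 2·4 = 8 ≡ 1 (mod 7).
    Then x = 6 + 11·1 = 17, valid modulo lcm(11, 7) = 77: x ≡ 17 (mod 77).
  Combine with x ≡ 2 (mod 13); new modulus lcm = 1001.
    Write x = 17 + 77·t and substitute into x ≡ 2 (mod 13): 77·t ≡ 2 − 17 = -15 (mod 13).
    Reduce coefficients mod 13: 12·t ≡ 11 (mod 13).
    The inverse of 12 mod 13 is 12 (since 12·12 = 144 = 11·13 + 1), so t ≡ 12·11 = 132 ≡ 2 (mod 13).
    Then x = 17 + 77·2 = 171, valid modulo lcm(77, 13) = 1001: x ≡ 171 (mod 1001).
  Combine with x ≡ 0 (mod 5); new modulus lcm = 5005.
    Write x = 171 + 1001·t and substitute into x ≡ 0 (mod 5): 1001·t ≡ 0 − 171 = -171 (mod 5).
    Reduce coefficients mod 5: 1·t ≡ 4 (mod 5).
    So t ≡ 4 (mod 5).
    Then x = 171 + 1001·4 = 4175, valid modulo lcm(1001, 5) = 5005: x ≡ 4175 (mod 5005).
  Combine with x ≡ 0 (mod 4); new modulus lcm = 20020.
    Write x = 4175 + 5005·t and substitute into x ≡ 0 (mod 4): 5005·t ≡ 0 − 4175 = -4175 (mod 4).
    Reduce coefficients mod 4: 1·t ≡ 1 (mod 4).
    So t ≡ 1 (mod 4).
    Then x = 4175 + 5005·1 = 9180, valid modulo lcm(5005, 4) = 20020: x ≡ 9180 (mod 20020).
Verify against each original: 9180 mod 11 = 6, 9180 mod 7 = 3, 9180 mod 13 = 2, 9180 mod 5 = 0, 9180 mod 4 = 0.

x ≡ 9180 (mod 20020).


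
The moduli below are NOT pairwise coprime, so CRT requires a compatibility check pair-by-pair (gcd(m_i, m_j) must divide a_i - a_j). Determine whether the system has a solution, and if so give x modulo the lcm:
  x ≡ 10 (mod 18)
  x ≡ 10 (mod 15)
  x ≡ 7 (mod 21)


Moduli 18, 15, 21 are not pairwise coprime, so CRT works modulo lcm(m_i) when all pairwise compatibility conditions hold.
Pairwise compatibility: gcd(m_i, m_j) must divide a_i - a_j for every pair.
Merge one congruence at a time:
  Start: x ≡ 10 (mod 18).
  Combine with x ≡ 10 (mod 15): gcd(18, 15) = 3; 10 - 10 = 0, which IS divisible by 3, so compatible.
    Write x = 10 + 18·t and substitute into x ≡ 10 (mod 15): 18·t ≡ 10 − 10 = 0 (mod 15).
    Divide the congruence (and modulus) by g = 3: 6·t ≡ 0 (mod 5).
    Reduce coefficients mod 5: 1·t ≡ 0 (mod 5).
    So t ≡ 0 (mod 5).
    Then x = 10 + 18·0 = 10, valid modulo lcm(18, 15) = 90: x ≡ 10 (mod 90).
  Combine with x ≡ 7 (mod 21): gcd(90, 21) = 3; 7 - 10 = -3, which IS divisible by 3, so compatible.
    Write x = 10 + 90·t and substitute into x ≡ 7 (mod 21): 90·t ≡ 7 − 10 = -3 (mod 21).
    Divide the congruence (and modulus) by g = 3: 30·t ≡ -1 (mod 7).
    Reduce coefficients mod 7: 2·t ≡ 6 (mod 7).
    The inverse of 2 mod 7 is 4 (since 2·4 = 8 = 1·7 + 1), so t ≡ 4·6 = 24 ≡ 3 (mod 7).
    Then x = 10 + 90·3 = 280, valid modulo lcm(90, 21) = 630: x ≡ 280 (mod 630).
Verify: 280 mod 18 = 10, 280 mod 15 = 10, 280 mod 21 = 7.

x ≡ 280 (mod 630).


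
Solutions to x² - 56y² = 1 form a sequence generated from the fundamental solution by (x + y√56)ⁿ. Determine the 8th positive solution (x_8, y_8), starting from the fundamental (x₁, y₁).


Step 1: Find the fundamental solution (x₁, y₁) of x² - 56y² = 1.
  Expand √56 as a continued fraction. a₀ = ⌊√56⌋ = 7; iterate m_{k+1} = d_k·a_k − m_k, d_{k+1} = (56 − m_{k+1}²)/d_k, a_{k+1} = ⌊(a₀ + m_{k+1})/d_{k+1}⌋ (starting m₀ = 0, d₀ = 1), with convergents p_k = a_k·p_{k-1} + p_{k-2}, q_k = a_k·q_{k-1} + q_{k-2} (p₋₁ = 1, q₋₁ = 0):
  k = 0: a₀ = 7; p₀/q₀ = 7/1; p₀² − 56·q₀² = 49 − 56 = -7.
  k = 1: m = 7, d = 7, a = ⌊(7 + 7)/7⌋ = 2; p/q = (2·7 + 1)/(2·1 + 0) = 15/2; p² − 56·q² = 225 − 224 = 1.
  The first convergent with p² − 56·q² = 1 gives the fundamental solution (x₁, y₁) = (15, 2).
Step 2: Apply the recurrence (x_{n+1}, y_{n+1}) = (x₁x_n + 56y₁y_n, x₁y_n + y₁x_n) repeatedly.
  From (x_1, y_1) = (15, 2): x_2 = 15·15 + 56·2·2 = 449; y_2 = 15·2 + 2·15 = 60.
  From (x_2, y_2) = (449, 60): x_3 = 15·449 + 56·2·60 = 13455; y_3 = 15·60 + 2·449 = 1798.
  From (x_3, y_3) = (13455, 1798): x_4 = 15·13455 + 56·2·1798 = 403201; y_4 = 15·1798 + 2·13455 = 53880.
  From (x_4, y_4) = (403201, 53880): x_5 = 15·403201 + 56·2·53880 = 12082575; y_5 = 15·53880 + 2·403201 = 1614602.
  From (x_5, y_5) = (12082575, 1614602): x_6 = 15·12082575 + 56·2·1614602 = 362074049; y_6 = 15·1614602 + 2·12082575 = 48384180.
  From (x_6, y_6) = (362074049, 48384180): x_7 = 15·362074049 + 56·2·48384180 = 10850138895; y_7 = 15·48384180 + 2·362074049 = 1449910798.
  From (x_7, y_7) = (10850138895, 1449910798): x_8 = 15·10850138895 + 56·2·1449910798 = 325142092801; y_8 = 15·1449910798 + 2·10850138895 = 43448939760.
Step 3: Verify x_8² - 56·y_8² = 105717380511014096025601 - 105717380511014096025600 = 1 (should be 1). ✓

(x_1, y_1) = (15, 2); (x_8, y_8) = (325142092801, 43448939760).


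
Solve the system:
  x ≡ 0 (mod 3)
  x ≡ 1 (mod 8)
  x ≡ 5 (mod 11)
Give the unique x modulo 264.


Moduli 3, 8, 11 are pairwise coprime; by CRT there is a unique solution modulo M = 3 · 8 · 11 = 264.
Solve pairwise, accumulating the modulus:
  Start with x ≡ 0 (mod 3).
  Combine with x ≡ 1 (mod 8): since gcd(3, 8) = 1, we get a unique residue mod 24.
    Write x = 0 + 3·t and substitute into x ≡ 1 (mod 8): 3·t ≡ 1 − 0 = 1 (mod 8).
    The inverse of 3 mod 8 is 3 (since 3·3 = 9 = 1·8 + 1), so t ≡ 3·1 = 3 ≡ 3 (mod 8).
    Then x = 0 + 3·3 = 9, valid modulo lcm(3, 8) = 24: x ≡ 9 (mod 24).
  Combine with x ≡ 5 (mod 11): since gcd(24, 11) = 1, we get a unique residue mod 264.
    Write x = 9 + 24·t and substitute into x ≡ 5 (mod 11): 24·t ≡ 5 − 9 = -4 (mod 11).
    Reduce coefficients mod 11: 2·t ≡ 7 (mod 11).
    The inverse of 2 mod 11 is 6 (since 2·6 = 12 = 1·11 + 1), so t ≡ 6·7 = 42 ≡ 9 (mod 11).
    Then x = 9 + 24·9 = 225, valid modulo lcm(24, 11) = 264: x ≡ 225 (mod 264).
Verify: 225 mod 3 = 0 ✓, 225 mod 8 = 1 ✓, 225 mod 11 = 5 ✓.

x ≡ 225 (mod 264).


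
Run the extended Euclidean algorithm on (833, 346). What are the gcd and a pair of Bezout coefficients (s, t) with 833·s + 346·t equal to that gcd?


Euclidean algorithm on (833, 346) — divide until remainder is 0:
  833 = 2 · 346 + 141
  346 = 2 · 141 + 64
  141 = 2 · 64 + 13
  64 = 4 · 13 + 12
  13 = 1 · 12 + 1
  12 = 12 · 1 + 0
gcd(833, 346) = 1.
Track Bezout coefficients alongside the remainders: start with r₀ = 833 = a·1 + b·0 (s = 1, t = 0) and r₁ = 346 = a·0 + b·1 (s = 0, t = 1); each new remainder r_{k+1} = r_{k-1} − q_k·r_k inherits s_{k+1} = s_{k-1} − q_k·s_k, t_{k+1} = t_{k-1} − q_k·t_k, so r_k = a·s_k + b·t_k at every step:
  q = 2: r = 141, s = 1 − 2·0 = 1, t = 0 − 2·1 = -2  (check: 833·1 + 346·(-2) = 141)
  q = 2: r = 64, s = 0 − 2·1 = -2, t = 1 − 2·(-2) = 5  (check: 833·(-2) + 346·5 = 64)
  q = 2: r = 13, s = 1 − 2·(-2) = 5, t = -2 − 2·5 = -12  (check: 833·5 + 346·(-12) = 13)
  q = 4: r = 12, s = -2 − 4·5 = -22, t = 5 − 4·(-12) = 53  (check: 833·(-22) + 346·53 = 12)
  q = 1: r = 1, s = 5 − 1·(-22) = 27, t = -12 − 1·53 = -65  (check: 833·27 + 346·(-65) = 1)
The row with r = 1 (the gcd) gives the Bezout coefficients s = 27, t = -65.
Result: 833 · (27) + 346 · (-65) = 1.

gcd(833, 346) = 1; s = 27, t = -65 (check: 833·27 + 346·(-65) = 1).


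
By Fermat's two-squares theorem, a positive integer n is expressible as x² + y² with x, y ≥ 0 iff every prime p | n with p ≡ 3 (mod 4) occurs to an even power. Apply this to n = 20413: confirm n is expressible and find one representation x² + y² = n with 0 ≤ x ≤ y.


Step 1: Factor n = 20413 = 137 · 149.
Step 2: Check the mod-4 condition on each prime factor: 137 ≡ 1 (mod 4), exponent 1; 149 ≡ 1 (mod 4), exponent 1.
All primes ≡ 3 (mod 4) appear to even exponent (or don't appear), so by the two-squares theorem n IS expressible as a sum of two squares.
Step 3: Build a representation. Here n = 137 · 149 is a product of primes ≡ 1 (mod 4). Each prime p ≡ 1 (mod 4) is itself a sum of two squares; find a² by testing p − a² for a perfect square:
  137: 137 − 1² = 136, 137 − 2² = 133, 137 − 3² = 128, 137 − 4² = 121 = 11² ⇒ 137 = 4² + 11².
  149: 149 − 1² = 148, 149 − 2² = 145, 149 − 3² = 140, 149 − 4² = 133, 149 − 5² = 124, 149 − 6² = 113, 149 − 7² = 100 = 10² ⇒ 149 = 7² + 10².
  Combine using the Brahmagupta–Fibonacci identity (a² + b²)(c² + d²) = (ac − bd)² + (ad + bc)² = (ac + bd)² + (ad − bc)²:
  137 · 149 = 20413: from (4² + 11²)(7² + 10²), take (4·7 − 11·10, 4·10 + 11·7) = (28 − 110, 40 + 77) = (-82, 117); dropping signs (only squares matter) gives (82, 117); check 82² + 117² = 6724 + 13689 = 20413 ✓.
Step 4: Order so x ≤ y and verify: 82² + 117² = 6724 + 13689 = 20413 = n. ✓

n = 20413 = 82² + 117² (one valid representation with x ≤ y).


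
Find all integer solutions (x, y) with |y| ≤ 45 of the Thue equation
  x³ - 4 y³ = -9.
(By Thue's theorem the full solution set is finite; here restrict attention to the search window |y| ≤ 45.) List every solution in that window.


The equation is x³ - 4y³ = -9. For fixed y, x³ = 4·y³ − 9, so a solution requires the RHS to be a perfect cube.
Strategy: iterate y from -45 to 45, compute RHS = 4·y³ − 9, and check whether it is a (positive or negative) perfect cube.
Check small values of y:
  y = 0: RHS = -9 is not a perfect cube.
  y = 1: RHS = -5 is not a perfect cube.
  y = -1: RHS = -13 is not a perfect cube.
  y = 2: RHS = 23 is not a perfect cube.
  y = -2: RHS = -41 is not a perfect cube.
  y = 3: RHS = 99 is not a perfect cube.
  y = -3: RHS = -117 is not a perfect cube.
Continuing the search up to |y| = 45 finds no solutions either.
No (x, y) in the scanned range satisfies the equation.

No integer solutions with |y| ≤ 45.


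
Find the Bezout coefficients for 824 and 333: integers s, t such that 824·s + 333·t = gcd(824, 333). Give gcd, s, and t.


Euclidean algorithm on (824, 333) — divide until remainder is 0:
  824 = 2 · 333 + 158
  333 = 2 · 158 + 17
  158 = 9 · 17 + 5
  17 = 3 · 5 + 2
  5 = 2 · 2 + 1
  2 = 2 · 1 + 0
gcd(824, 333) = 1.
Track Bezout coefficients alongside the remainders: start with r₀ = 824 = a·1 + b·0 (s = 1, t = 0) and r₁ = 333 = a·0 + b·1 (s = 0, t = 1); each new remainder r_{k+1} = r_{k-1} − q_k·r_k inherits s_{k+1} = s_{k-1} − q_k·s_k, t_{k+1} = t_{k-1} − q_k·t_k, so r_k = a·s_k + b·t_k at every step:
  q = 2: r = 158, s = 1 − 2·0 = 1, t = 0 − 2·1 = -2  (check: 824·1 + 333·(-2) = 158)
  q = 2: r = 17, s = 0 − 2·1 = -2, t = 1 − 2·(-2) = 5  (check: 824·(-2) + 333·5 = 17)
  q = 9: r = 5, s = 1 − 9·(-2) = 19, t = -2 − 9·5 = -47  (check: 824·19 + 333·(-47) = 5)
  q = 3: r = 2, s = -2 − 3·19 = -59, t = 5 − 3·(-47) = 146  (check: 824·(-59) + 333·146 = 2)
  q = 2: r = 1, s = 19 − 2·(-59) = 137, t = -47 − 2·146 = -339  (check: 824·137 + 333·(-339) = 1)
The row with r = 1 (the gcd) gives the Bezout coefficients s = 137, t = -339.
Result: 824 · (137) + 333 · (-339) = 1.

gcd(824, 333) = 1; s = 137, t = -339 (check: 824·137 + 333·(-339) = 1).


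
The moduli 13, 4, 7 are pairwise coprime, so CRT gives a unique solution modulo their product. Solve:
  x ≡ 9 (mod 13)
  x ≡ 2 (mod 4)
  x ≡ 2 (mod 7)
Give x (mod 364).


Moduli 13, 4, 7 are pairwise coprime; by CRT there is a unique solution modulo M = 13 · 4 · 7 = 364.
Solve pairwise, accumulating the modulus:
  Start with x ≡ 9 (mod 13).
  Combine with x ≡ 2 (mod 4): since gcd(13, 4) = 1, we get a unique residue mod 52.
    Write x = 9 + 13·t and substitute into x ≡ 2 (mod 4): 13·t ≡ 2 − 9 = -7 (mod 4).
    Reduce coefficients mod 4: 1·t ≡ 1 (mod 4).
    So t ≡ 1 (mod 4).
    Then x = 9 + 13·1 = 22, valid modulo lcm(13, 4) = 52: x ≡ 22 (mod 52).
  Combine with x ≡ 2 (mod 7): since gcd(52, 7) = 1, we get a unique residue mod 364.
    Write x = 22 + 52·t and substitute into x ≡ 2 (mod 7): 52·t ≡ 2 − 22 = -20 (mod 7).
    Reduce coefficients mod 7: 3·t ≡ 1 (mod 7).
    The inverse of 3 mod 7 is 5 (since 3·5 = 15 = 2·7 + 1), so t ≡ 5·1 = 5 ≡ 5 (mod 7).
    Then x = 22 + 52·5 = 282, valid modulo lcm(52, 7) = 364: x ≡ 282 (mod 364).
Verify: 282 mod 13 = 9 ✓, 282 mod 4 = 2 ✓, 282 mod 7 = 2 ✓.

x ≡ 282 (mod 364).


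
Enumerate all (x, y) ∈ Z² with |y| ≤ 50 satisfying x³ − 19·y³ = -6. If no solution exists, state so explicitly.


The equation is x³ - 19y³ = -6. For fixed y, x³ = 19·y³ − 6, so a solution requires the RHS to be a perfect cube.
Strategy: iterate y from -50 to 50, compute RHS = 19·y³ − 6, and check whether it is a (positive or negative) perfect cube.
Check small values of y:
  y = 0: RHS = -6 is not a perfect cube.
  y = 1: RHS = 13 is not a perfect cube.
  y = -1: RHS = -25 is not a perfect cube.
  y = 2: RHS = 146 is not a perfect cube.
  y = -2: RHS = -158 is not a perfect cube.
  y = 3: RHS = 507 is not a perfect cube.
  y = -3: RHS = -519 is not a perfect cube.
Continuing the search up to |y| = 50 finds no solutions either.
No (x, y) in the scanned range satisfies the equation.

No integer solutions with |y| ≤ 50.


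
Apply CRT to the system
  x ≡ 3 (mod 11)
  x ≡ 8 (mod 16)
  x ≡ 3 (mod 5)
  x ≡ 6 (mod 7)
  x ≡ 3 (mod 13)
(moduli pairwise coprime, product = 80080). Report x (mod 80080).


Product of moduli M = 11 · 16 · 5 · 7 · 13 = 80080.
Merge one congruence at a time:
  Start: x ≡ 3 (mod 11).
  Combine with x ≡ 8 (mod 16); new modulus lcm = 176.
    Write x = 3 + 11·t and substitute into x ≡ 8 (mod 16): 11·t ≡ 8 − 3 = 5 (mod 16).
    The inverse of 11 mod 16 is 3 (since 11·3 = 33 = 2·16 + 1), so t ≡ 3·5 = 15 ≡ 15 (mod 16).
    Then x = 3 + 11·15 = 168, valid modulo lcm(11, 16) = 176: x ≡ 168 (mod 176).
  Combine with x ≡ 3 (mod 5); new modulus lcm = 880.
    Write x = 168 + 176·t and substitute into x ≡ 3 (mod 5): 176·t ≡ 3 − 168 = -165 (mod 5).
    Reduce coefficients mod 5: 1·t ≡ 0 (mod 5).
    So t ≡ 0 (mod 5).
    Then x = 168 + 176·0 = 168, valid modulo lcm(176, 5) = 880: x ≡ 168 (mod 880).
  Combine with x ≡ 6 (mod 7); new modulus lcm = 6160.
    Write x = 168 + 880·t and substitute into x ≡ 6 (mod 7): 880·t ≡ 6 − 168 = -162 (mod 7).
    Reduce coefficients mod 7: 5·t ≡ 6 (mod 7).
    The inverse of 5 mod 7 is 3 (since 5·3 = 15 = 2·7 + 1), so t ≡ 3·6 = 18 ≡ 4 (mod 7).
    Then x = 168 + 880·4 = 3688, valid modulo lcm(880, 7) = 6160: x ≡ 3688 (mod 6160).
  Combine with x ≡ 3 (mod 13); new modulus lcm = 80080.
    Write x = 3688 + 6160·t and substitute into x ≡ 3 (mod 13): 6160·t ≡ 3 − 3688 = -3685 (mod 13).
    Reduce coefficients mod 13: 11·t ≡ 7 (mod 13).
    The inverse of 11 mod 13 is 6 (since 11·6 = 66 = 5·13 + 1), so t ≡ 6·7 = 42 ≡ 3 (mod 13).
    Then x = 3688 + 6160·3 = 22168, valid modulo lcm(6160, 13) = 80080: x ≡ 22168 (mod 80080).
Verify against each original: 22168 mod 11 = 3, 22168 mod 16 = 8, 22168 mod 5 = 3, 22168 mod 7 = 6, 22168 mod 13 = 3.

x ≡ 22168 (mod 80080).


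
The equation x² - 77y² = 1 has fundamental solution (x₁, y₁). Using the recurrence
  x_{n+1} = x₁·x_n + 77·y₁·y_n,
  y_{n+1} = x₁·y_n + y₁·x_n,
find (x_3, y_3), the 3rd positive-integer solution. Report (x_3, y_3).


Step 1: Find the fundamental solution (x₁, y₁) of x² - 77y² = 1.
  Expand √77 as a continued fraction. a₀ = ⌊√77⌋ = 8; iterate m_{k+1} = d_k·a_k − m_k, d_{k+1} = (77 − m_{k+1}²)/d_k, a_{k+1} = ⌊(a₀ + m_{k+1})/d_{k+1}⌋ (starting m₀ = 0, d₀ = 1), with convergents p_k = a_k·p_{k-1} + p_{k-2}, q_k = a_k·q_{k-1} + q_{k-2} (p₋₁ = 1, q₋₁ = 0):
  k = 0: a₀ = 8; p₀/q₀ = 8/1; p₀² − 77·q₀² = 64 − 77 = -13.
  k = 1: m = 8, d = 13, a = ⌊(8 + 8)/13⌋ = 1; p/q = (1·8 + 1)/(1·1 + 0) = 9/1; p² − 77·q² = 81 − 77 = 4.
  k = 2: m = 5, d = 4, a = ⌊(8 + 5)/4⌋ = 3; p/q = (3·9 + 8)/(3·1 + 1) = 35/4; p² − 77·q² = 1225 − 1232 = -7.
  k = 3: m = 7, d = 7, a = ⌊(8 + 7)/7⌋ = 2; p/q = (2·35 + 9)/(2·4 + 1) = 79/9; p² − 77·q² = 6241 − 6237 = 4.
  k = 4: m = 7, d = 4, a = ⌊(8 + 7)/4⌋ = 3; p/q = (3·79 + 35)/(3·9 + 4) = 272/31; p² − 77·q² = 73984 − 73997 = -13.
  k = 5: m = 5, d = 13, a = ⌊(8 + 5)/13⌋ = 1; p/q = (1·272 + 79)/(1·31 + 9) = 351/40; p² − 77·q² = 123201 − 123200 = 1.
  The first convergent with p² − 77·q² = 1 gives the fundamental solution (x₁, y₁) = (351, 40).
Step 2: Apply the recurrence (x_{n+1}, y_{n+1}) = (x₁x_n + 77y₁y_n, x₁y_n + y₁x_n) repeatedly.
  From (x_1, y_1) = (351, 40): x_2 = 351·351 + 77·40·40 = 246401; y_2 = 351·40 + 40·351 = 28080.
  From (x_2, y_2) = (246401, 28080): x_3 = 351·246401 + 77·40·28080 = 172973151; y_3 = 351·28080 + 40·246401 = 19712120.
Step 3: Verify x_3² - 77·y_3² = 29919710966868801 - 29919710966868800 = 1 (should be 1). ✓

(x_1, y_1) = (351, 40); (x_3, y_3) = (172973151, 19712120).
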